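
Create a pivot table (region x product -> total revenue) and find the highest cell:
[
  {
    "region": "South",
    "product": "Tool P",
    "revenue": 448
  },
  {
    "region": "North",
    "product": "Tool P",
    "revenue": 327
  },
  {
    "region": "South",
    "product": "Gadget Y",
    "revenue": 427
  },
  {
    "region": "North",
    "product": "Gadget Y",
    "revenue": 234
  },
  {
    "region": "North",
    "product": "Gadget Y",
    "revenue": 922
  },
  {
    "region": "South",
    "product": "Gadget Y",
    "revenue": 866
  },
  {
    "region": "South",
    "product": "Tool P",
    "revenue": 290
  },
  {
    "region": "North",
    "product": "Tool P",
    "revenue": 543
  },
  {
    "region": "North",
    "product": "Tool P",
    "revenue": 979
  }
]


Pivot: region (rows) x product (columns) -> total revenue

     Gadget Y      Tool P      
North         1156          1849  
South         1293           738  

Highest: North / Tool P = $1849

North / Tool P = $1849


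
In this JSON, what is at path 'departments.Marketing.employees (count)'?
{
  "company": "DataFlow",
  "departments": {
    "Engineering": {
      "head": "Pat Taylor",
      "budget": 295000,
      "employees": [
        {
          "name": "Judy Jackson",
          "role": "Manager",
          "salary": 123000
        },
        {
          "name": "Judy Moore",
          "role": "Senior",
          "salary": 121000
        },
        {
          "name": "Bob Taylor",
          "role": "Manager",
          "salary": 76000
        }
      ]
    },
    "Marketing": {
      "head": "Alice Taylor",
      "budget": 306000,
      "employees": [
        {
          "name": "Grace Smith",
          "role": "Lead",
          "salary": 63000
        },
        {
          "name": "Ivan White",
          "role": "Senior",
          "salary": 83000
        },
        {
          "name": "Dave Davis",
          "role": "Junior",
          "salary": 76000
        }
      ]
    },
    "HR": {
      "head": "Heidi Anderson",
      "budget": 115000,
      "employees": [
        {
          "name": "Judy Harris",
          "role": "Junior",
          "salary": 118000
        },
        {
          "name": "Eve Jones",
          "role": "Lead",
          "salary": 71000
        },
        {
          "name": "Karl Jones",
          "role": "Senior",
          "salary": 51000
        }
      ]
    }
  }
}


Path: departments.Marketing.employees (count)

Navigate:
  -> departments
  -> Marketing
  -> employees (array, length 3)

3


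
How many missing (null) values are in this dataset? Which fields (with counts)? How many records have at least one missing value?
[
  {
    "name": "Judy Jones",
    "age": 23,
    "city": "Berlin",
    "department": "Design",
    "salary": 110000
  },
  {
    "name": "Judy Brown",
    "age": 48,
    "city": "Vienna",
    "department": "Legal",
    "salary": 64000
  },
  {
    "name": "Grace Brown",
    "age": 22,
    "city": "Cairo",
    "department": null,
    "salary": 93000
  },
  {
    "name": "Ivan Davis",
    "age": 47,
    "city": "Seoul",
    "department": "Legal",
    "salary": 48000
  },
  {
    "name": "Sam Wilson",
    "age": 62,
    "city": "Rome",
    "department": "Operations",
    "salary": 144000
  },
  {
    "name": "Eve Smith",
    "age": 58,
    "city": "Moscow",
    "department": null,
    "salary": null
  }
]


Checking for missing (null) values in 6 records:

  Judy Jones: complete
  Judy Brown: complete
  Grace Brown: department
  Ivan Davis: complete
  Sam Wilson: complete
  Eve Smith: department, salary

Per field:
  name: 0 missing
  age: 0 missing
  city: 0 missing
  department: 2 missing
  salary: 1 missing

Total missing values: 3
Records with any missing: 2

3 missing values (department: 2, salary: 1); 2 incomplete records


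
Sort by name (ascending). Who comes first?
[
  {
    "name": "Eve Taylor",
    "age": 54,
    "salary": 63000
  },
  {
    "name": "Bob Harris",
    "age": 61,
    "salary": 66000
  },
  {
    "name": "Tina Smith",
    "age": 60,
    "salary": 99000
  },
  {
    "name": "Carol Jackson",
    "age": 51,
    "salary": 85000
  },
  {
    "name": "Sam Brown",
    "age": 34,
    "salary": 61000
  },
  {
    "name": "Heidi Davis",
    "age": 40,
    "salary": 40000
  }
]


Sort by: name (ascending)

Sorted order:
  1. Bob Harris (name = Bob Harris)
  2. Carol Jackson (name = Carol Jackson)
  3. Eve Taylor (name = Eve Taylor)
  4. Heidi Davis (name = Heidi Davis)
  5. Sam Brown (name = Sam Brown)
  6. Tina Smith (name = Tina Smith)

First: Bob Harris

Bob Harris


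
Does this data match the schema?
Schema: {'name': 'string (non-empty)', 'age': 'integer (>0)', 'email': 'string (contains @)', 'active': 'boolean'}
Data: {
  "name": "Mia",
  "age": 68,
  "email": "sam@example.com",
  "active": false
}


Validating each field against schema:
  name: OK (non-empty string)
  age: OK (positive integer)
  email: OK (string with @)
  active: OK (boolean)

Result: VALID

VALID


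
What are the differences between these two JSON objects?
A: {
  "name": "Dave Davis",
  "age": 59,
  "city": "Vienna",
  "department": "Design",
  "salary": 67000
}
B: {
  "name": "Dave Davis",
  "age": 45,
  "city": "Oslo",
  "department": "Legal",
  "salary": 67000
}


Comparing each field (in key order):
  name: same
  age: DIFFERENT
  city: DIFFERENT
  department: DIFFERENT
  salary: same
Differences:
  age: 59 -> 45
  city: Vienna -> Oslo
  department: Design -> Legal

3 field(s) changed

3 changes: age, city, department


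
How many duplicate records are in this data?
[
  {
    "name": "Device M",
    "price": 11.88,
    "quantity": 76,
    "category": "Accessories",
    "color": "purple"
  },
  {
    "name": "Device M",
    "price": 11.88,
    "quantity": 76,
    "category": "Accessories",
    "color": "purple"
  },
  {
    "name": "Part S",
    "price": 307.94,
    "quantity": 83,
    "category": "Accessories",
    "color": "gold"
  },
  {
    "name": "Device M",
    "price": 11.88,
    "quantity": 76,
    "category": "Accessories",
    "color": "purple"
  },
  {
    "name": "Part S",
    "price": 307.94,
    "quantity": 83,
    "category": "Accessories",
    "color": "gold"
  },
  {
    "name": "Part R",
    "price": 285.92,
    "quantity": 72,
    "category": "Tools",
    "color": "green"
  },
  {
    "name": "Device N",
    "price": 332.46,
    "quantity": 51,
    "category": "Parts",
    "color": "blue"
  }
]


Checking 7 records for duplicates:

  Row 1: Device M ($11.88, qty 76)
  Row 2: Device M ($11.88, qty 76) <-- DUPLICATE
  Row 3: Part S ($307.94, qty 83)
  Row 4: Device M ($11.88, qty 76) <-- DUPLICATE
  Row 5: Part S ($307.94, qty 83) <-- DUPLICATE
  Row 6: Part R ($285.92, qty 72)
  Row 7: Device N ($332.46, qty 51)

Duplicates found: 3
Unique records: 4

3 duplicates, 4 unique


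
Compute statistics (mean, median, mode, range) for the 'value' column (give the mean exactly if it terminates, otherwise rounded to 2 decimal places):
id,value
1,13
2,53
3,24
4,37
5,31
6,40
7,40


Data: [13, 53, 24, 37, 31, 40, 40]
Count: 7
Sum: 238
Mean: 238/7 = 34
Sorted: [13, 24, 31, 37, 40, 40, 53]
Median: 37.0
Mode: 40 (2 times)
Range: 53 - 13 = 40
Min: 13, Max: 53

mean=34, median=37.0, mode=40, range=40


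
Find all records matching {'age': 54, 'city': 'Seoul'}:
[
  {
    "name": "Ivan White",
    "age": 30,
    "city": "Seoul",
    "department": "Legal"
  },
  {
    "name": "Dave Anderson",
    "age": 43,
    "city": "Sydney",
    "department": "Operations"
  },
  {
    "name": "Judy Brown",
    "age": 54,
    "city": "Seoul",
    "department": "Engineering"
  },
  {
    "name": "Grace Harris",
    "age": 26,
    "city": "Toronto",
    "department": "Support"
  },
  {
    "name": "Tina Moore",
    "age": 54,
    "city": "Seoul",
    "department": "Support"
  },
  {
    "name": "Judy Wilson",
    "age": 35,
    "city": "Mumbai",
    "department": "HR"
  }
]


Search criteria: {'age': 54, 'city': 'Seoul'}

Checking 6 records:
  Ivan White: {age: 30, city: Seoul}
  Dave Anderson: {age: 43, city: Sydney}
  Judy Brown: {age: 54, city: Seoul} <-- MATCH
  Grace Harris: {age: 26, city: Toronto}
  Tina Moore: {age: 54, city: Seoul} <-- MATCH
  Judy Wilson: {age: 35, city: Mumbai}

Matches: ["Judy Brown", "Tina Moore"]

["Judy Brown", "Tina Moore"]


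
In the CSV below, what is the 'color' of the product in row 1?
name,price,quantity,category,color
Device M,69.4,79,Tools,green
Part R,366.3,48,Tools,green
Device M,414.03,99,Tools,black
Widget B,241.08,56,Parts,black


Query: Row 1 ('Device M'), column 'color'
Value: green

green


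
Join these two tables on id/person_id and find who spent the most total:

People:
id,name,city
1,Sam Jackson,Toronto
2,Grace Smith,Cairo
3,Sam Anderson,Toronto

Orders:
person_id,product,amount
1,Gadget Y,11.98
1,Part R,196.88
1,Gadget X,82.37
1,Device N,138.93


Join on: people.id = orders.person_id

Joined rows:
  Sam Jackson (Toronto) bought Gadget Y for $11.98
  Sam Jackson (Toronto) bought Part R for $196.88
  Sam Jackson (Toronto) bought Gadget X for $82.37
  Sam Jackson (Toronto) bought Device N for $138.93

Total per person:
  Sam Jackson: $430.16

Top spender: Sam Jackson ($430.16)

Sam Jackson ($430.16)


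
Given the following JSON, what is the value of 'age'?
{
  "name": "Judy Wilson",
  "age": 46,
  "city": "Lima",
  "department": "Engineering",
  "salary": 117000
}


Looking up field 'age'
Value: 46

46


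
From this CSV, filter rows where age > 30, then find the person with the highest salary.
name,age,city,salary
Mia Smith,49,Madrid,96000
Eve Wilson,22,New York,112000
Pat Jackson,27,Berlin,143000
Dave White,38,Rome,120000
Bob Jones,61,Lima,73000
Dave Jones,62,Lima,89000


Filter: age > 30
Sort by: salary (descending)

Filtered records (4):
  Dave White, age 38, salary $120000
  Mia Smith, age 49, salary $96000
  Dave Jones, age 62, salary $89000
  Bob Jones, age 61, salary $73000

Highest salary: Dave White ($120000)

Dave White


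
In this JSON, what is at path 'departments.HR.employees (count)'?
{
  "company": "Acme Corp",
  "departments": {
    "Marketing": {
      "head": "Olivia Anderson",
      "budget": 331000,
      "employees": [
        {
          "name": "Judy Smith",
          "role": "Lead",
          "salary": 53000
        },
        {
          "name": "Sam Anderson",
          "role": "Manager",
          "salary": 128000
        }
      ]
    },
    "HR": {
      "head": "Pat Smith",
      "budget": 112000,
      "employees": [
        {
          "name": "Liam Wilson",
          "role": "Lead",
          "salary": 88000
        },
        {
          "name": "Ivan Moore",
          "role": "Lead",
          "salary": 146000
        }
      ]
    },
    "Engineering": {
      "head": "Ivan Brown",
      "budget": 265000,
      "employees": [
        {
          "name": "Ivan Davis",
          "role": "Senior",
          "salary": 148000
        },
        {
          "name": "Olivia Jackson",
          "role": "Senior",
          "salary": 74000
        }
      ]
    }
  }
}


Path: departments.HR.employees (count)

Navigate:
  -> departments
  -> HR
  -> employees (array, length 2)

2


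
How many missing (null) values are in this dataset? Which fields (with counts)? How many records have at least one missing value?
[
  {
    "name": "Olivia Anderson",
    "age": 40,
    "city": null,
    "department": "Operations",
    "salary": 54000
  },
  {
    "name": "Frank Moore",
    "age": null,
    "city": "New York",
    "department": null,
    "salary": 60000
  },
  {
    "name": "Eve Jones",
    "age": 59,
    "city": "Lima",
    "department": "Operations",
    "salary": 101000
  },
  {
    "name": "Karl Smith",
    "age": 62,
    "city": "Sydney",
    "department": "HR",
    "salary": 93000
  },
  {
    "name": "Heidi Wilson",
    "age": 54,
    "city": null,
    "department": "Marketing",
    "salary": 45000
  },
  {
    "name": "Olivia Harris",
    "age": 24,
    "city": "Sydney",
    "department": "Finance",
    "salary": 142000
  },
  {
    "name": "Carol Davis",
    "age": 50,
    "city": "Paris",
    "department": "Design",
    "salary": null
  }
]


Checking for missing (null) values in 7 records:

  Olivia Anderson: city
  Frank Moore: age, department
  Eve Jones: complete
  Karl Smith: complete
  Heidi Wilson: city
  Olivia Harris: complete
  Carol Davis: salary

Per field:
  name: 0 missing
  age: 1 missing
  city: 2 missing
  department: 1 missing
  salary: 1 missing

Total missing values: 5
Records with any missing: 4

5 missing values (age: 1, city: 2, department: 1, salary: 1); 4 incomplete records


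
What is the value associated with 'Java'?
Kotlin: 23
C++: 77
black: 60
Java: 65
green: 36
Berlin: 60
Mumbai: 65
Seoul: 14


Looking up key 'Java'
Value: 65

65


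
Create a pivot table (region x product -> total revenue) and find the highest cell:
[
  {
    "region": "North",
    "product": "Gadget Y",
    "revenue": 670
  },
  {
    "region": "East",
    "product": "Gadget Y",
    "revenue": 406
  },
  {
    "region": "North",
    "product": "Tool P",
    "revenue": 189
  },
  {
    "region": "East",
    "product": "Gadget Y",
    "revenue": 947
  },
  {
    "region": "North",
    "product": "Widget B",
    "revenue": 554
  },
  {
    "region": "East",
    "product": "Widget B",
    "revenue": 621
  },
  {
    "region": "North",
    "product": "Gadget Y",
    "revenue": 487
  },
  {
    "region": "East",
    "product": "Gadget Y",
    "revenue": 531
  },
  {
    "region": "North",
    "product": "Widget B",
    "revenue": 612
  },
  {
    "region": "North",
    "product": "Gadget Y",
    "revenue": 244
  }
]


Pivot: region (rows) x product (columns) -> total revenue

     Gadget Y      Tool P        Widget B    
East          1884             0           621  
North         1401           189          1166  

Highest: East / Gadget Y = $1884

East / Gadget Y = $1884


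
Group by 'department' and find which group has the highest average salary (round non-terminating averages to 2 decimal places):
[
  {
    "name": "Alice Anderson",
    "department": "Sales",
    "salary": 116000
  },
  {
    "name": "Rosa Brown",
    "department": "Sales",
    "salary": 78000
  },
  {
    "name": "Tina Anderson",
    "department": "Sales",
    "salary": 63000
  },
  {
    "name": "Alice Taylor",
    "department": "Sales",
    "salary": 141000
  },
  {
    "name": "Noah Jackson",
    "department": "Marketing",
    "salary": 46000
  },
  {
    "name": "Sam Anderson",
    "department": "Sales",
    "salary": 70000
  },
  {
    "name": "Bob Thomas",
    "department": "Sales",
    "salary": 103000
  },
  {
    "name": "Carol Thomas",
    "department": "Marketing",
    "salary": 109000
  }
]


Group by: department

Groups:
  Marketing: 2 people, avg salary = 155000/2 = $77500
  Sales: 6 people, avg salary = 571000/6 ≈ $95166.67

Highest average salary: Sales (≈$95166.67)

Sales (≈$95166.67)


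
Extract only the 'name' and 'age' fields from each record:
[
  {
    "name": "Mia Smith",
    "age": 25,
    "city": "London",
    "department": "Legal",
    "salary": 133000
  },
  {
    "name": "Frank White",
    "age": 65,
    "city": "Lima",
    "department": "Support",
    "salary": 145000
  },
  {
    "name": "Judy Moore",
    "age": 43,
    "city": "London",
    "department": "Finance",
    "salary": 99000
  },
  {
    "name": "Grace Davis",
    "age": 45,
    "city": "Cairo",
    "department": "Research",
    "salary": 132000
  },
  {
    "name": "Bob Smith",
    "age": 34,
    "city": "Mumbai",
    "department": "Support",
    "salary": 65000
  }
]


Original: 5 records with fields: name, age, city, department, salary
Keep: ['name', 'age']
Drop: ['city', 'department', 'salary']
Result: 5 records, 2 fields each

[
  {
    "name": "Mia Smith",
    "age": 25
  },
  {
    "name": "Frank White",
    "age": 65
  },
  {
    "name": "Judy Moore",
    "age": 43
  },
  {
    "name": "Grace Davis",
    "age": 45
  },
  {
    "name": "Bob Smith",
    "age": 34
  }
]


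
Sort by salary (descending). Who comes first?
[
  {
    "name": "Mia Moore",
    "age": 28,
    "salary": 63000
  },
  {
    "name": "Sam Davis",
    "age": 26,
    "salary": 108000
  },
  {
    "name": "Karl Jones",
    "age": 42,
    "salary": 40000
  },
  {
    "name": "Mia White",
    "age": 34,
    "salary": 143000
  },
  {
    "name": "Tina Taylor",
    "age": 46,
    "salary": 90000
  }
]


Sort by: salary (descending)

Sorted order:
  1. Mia White (salary = 143000)
  2. Sam Davis (salary = 108000)
  3. Tina Taylor (salary = 90000)
  4. Mia Moore (salary = 63000)
  5. Karl Jones (salary = 40000)

First: Mia White

Mia White


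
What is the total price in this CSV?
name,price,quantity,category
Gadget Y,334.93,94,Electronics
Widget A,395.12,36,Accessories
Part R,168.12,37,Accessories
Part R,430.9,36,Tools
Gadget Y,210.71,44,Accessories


Computing total price:
Values: [334.93, 395.12, 168.12, 430.9, 210.71]
Sum = 1539.78

1539.78


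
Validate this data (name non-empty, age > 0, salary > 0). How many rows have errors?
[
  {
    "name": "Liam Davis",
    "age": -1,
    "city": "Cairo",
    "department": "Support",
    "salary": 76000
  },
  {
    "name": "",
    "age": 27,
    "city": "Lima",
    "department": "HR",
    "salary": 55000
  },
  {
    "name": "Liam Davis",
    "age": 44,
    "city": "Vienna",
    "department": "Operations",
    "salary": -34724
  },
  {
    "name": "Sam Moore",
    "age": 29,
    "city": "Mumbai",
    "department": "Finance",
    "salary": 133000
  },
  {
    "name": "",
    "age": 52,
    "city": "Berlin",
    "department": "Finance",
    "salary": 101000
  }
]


Validating 5 records:
Rules: name non-empty, age > 0, salary > 0

  Row 1 (Liam Davis): negative age: -1
  Row 2 (???): empty name
  Row 3 (Liam Davis): negative salary: -34724
  Row 4 (Sam Moore): OK
  Row 5 (???): empty name

Total errors: 4

4 errors


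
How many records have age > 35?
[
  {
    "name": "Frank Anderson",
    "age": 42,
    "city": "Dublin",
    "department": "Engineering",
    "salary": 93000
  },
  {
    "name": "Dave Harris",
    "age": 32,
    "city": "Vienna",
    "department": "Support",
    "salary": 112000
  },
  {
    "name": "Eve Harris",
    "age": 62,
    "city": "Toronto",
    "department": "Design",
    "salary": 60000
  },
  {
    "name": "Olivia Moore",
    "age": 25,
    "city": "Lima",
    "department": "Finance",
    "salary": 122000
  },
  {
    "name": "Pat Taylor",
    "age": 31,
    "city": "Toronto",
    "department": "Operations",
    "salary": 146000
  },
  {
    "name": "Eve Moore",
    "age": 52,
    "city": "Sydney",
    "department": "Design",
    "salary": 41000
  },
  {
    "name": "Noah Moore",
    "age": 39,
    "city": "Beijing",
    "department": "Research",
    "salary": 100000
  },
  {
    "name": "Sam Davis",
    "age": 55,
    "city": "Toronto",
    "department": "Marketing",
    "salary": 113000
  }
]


Data: 8 records
Condition: age > 35

Checking each record:
  Frank Anderson: 42 MATCH
  Dave Harris: 32
  Eve Harris: 62 MATCH
  Olivia Moore: 25
  Pat Taylor: 31
  Eve Moore: 52 MATCH
  Noah Moore: 39 MATCH
  Sam Davis: 55 MATCH

Count: 5

5


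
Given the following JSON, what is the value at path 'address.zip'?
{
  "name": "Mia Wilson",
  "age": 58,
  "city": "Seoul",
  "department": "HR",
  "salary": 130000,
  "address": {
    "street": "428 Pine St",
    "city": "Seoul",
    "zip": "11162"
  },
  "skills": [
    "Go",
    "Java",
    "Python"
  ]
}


Query: address.zip
Path: address -> zip
Value: 11162

11162


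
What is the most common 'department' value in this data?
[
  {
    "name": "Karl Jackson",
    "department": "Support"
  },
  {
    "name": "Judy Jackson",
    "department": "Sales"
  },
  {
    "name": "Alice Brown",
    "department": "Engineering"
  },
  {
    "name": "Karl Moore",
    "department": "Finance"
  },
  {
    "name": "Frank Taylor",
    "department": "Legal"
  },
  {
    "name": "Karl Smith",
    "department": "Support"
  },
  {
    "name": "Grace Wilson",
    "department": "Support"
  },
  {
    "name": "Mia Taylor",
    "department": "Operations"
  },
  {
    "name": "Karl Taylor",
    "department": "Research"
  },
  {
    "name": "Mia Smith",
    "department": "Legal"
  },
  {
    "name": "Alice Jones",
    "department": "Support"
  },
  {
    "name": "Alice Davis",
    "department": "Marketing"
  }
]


Counting 'department' values across 12 records:

  Support: 4 ####
  Legal: 2 ##
  Sales: 1 #
  Engineering: 1 #
  Finance: 1 #
  Operations: 1 #
  Research: 1 #
  Marketing: 1 #

Most common: Support (4 times)

Support (4 times)


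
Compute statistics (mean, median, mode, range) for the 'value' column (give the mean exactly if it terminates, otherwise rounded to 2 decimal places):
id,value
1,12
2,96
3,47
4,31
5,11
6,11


Data: [12, 96, 47, 31, 11, 11]
Count: 6
Sum: 208
Mean: 208/6 ≈ 34.67 (rounded to 2 decimal places)
Sorted: [11, 11, 12, 31, 47, 96]
Median: 21.5
Mode: 11 (2 times)
Range: 96 - 11 = 85
Min: 11, Max: 96

mean≈34.67, median=21.5, mode=11, range=85


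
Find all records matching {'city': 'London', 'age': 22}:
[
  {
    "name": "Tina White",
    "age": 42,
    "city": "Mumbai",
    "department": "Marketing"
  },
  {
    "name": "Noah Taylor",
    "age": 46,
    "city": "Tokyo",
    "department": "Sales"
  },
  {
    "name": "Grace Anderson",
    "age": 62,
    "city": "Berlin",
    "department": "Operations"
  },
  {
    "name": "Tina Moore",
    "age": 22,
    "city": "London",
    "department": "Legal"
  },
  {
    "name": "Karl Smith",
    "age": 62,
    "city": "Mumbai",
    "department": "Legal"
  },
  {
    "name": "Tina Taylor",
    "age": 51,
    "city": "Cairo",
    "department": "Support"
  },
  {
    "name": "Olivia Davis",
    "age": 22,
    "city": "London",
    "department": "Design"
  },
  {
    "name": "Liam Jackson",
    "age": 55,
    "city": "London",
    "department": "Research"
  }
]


Search criteria: {'city': 'London', 'age': 22}

Checking 8 records:
  Tina White: {city: Mumbai, age: 42}
  Noah Taylor: {city: Tokyo, age: 46}
  Grace Anderson: {city: Berlin, age: 62}
  Tina Moore: {city: London, age: 22} <-- MATCH
  Karl Smith: {city: Mumbai, age: 62}
  Tina Taylor: {city: Cairo, age: 51}
  Olivia Davis: {city: London, age: 22} <-- MATCH
  Liam Jackson: {city: London, age: 55}

Matches: ["Tina Moore", "Olivia Davis"]

["Tina Moore", "Olivia Davis"]


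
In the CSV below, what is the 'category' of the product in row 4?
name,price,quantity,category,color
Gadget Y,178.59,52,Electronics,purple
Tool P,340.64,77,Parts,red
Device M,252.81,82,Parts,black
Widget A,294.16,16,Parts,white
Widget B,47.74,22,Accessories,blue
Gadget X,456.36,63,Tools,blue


Query: Row 4 ('Widget A'), column 'category'
Value: Parts

Parts


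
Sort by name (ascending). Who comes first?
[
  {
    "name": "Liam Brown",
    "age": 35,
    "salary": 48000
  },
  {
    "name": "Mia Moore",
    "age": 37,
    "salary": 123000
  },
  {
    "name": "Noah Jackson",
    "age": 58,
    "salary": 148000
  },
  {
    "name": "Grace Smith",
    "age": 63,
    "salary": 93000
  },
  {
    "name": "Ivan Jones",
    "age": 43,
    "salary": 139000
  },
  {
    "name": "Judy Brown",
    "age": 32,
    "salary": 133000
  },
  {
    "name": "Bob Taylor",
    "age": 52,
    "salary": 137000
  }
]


Sort by: name (ascending)

Sorted order:
  1. Bob Taylor (name = Bob Taylor)
  2. Grace Smith (name = Grace Smith)
  3. Ivan Jones (name = Ivan Jones)
  4. Judy Brown (name = Judy Brown)
  5. Liam Brown (name = Liam Brown)
  6. Mia Moore (name = Mia Moore)
  7. Noah Jackson (name = Noah Jackson)

First: Bob Taylor

Bob Taylor


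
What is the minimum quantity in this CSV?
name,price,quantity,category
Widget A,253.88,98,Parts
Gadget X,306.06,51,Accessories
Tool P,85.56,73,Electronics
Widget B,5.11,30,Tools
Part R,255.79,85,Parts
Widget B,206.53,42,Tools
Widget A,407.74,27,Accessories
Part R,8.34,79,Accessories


Computing minimum quantity:
Values: [98, 51, 73, 30, 85, 42, 27, 79]
Min = 27

27


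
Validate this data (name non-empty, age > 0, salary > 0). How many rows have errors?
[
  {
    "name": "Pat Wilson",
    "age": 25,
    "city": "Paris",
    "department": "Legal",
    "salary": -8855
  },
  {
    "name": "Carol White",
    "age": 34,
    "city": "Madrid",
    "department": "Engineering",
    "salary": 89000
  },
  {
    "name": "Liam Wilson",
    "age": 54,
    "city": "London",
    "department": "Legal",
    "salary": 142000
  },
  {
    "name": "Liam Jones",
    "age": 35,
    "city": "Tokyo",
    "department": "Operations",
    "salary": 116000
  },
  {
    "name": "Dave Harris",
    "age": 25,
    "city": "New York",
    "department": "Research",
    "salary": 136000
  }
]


Validating 5 records:
Rules: name non-empty, age > 0, salary > 0

  Row 1 (Pat Wilson): negative salary: -8855
  Row 2 (Carol White): OK
  Row 3 (Liam Wilson): OK
  Row 4 (Liam Jones): OK
  Row 5 (Dave Harris): OK

Total errors: 1

1 errors


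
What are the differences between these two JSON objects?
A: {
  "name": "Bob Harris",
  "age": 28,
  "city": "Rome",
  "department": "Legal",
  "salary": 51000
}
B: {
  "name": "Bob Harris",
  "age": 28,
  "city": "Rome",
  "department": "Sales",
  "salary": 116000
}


Comparing each field (in key order):
  name: same
  age: same
  city: same
  department: DIFFERENT
  salary: DIFFERENT
Differences:
  department: Legal -> Sales
  salary: 51000 -> 116000

2 field(s) changed

2 changes: department, salary


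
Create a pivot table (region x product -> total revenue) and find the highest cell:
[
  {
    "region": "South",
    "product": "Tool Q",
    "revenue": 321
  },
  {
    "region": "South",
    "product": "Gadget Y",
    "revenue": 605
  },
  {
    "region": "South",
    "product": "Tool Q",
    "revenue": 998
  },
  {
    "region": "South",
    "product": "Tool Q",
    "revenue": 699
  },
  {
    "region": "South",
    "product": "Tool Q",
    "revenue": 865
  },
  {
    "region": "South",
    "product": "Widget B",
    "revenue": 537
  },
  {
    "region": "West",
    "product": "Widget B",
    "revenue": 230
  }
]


Pivot: region (rows) x product (columns) -> total revenue

     Gadget Y      Tool Q        Widget B    
South          605          2883           537  
West             0             0           230  

Highest: South / Tool Q = $2883

South / Tool Q = $2883


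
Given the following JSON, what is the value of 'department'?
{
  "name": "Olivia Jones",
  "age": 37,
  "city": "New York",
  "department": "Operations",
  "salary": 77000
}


Looking up field 'department'
Value: Operations

Operations


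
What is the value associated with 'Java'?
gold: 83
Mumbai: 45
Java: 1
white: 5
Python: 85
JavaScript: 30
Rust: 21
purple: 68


Looking up key 'Java'
Value: 1

1


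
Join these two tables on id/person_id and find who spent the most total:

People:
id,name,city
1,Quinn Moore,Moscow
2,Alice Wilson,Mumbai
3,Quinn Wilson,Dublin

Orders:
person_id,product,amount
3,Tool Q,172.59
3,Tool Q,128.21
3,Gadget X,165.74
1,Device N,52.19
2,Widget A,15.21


Join on: people.id = orders.person_id

Joined rows:
  Quinn Wilson (Dublin) bought Tool Q for $172.59
  Quinn Wilson (Dublin) bought Tool Q for $128.21
  Quinn Wilson (Dublin) bought Gadget X for $165.74
  Quinn Moore (Moscow) bought Device N for $52.19
  Alice Wilson (Mumbai) bought Widget A for $15.21

Total per person:
  Quinn Wilson: $466.54
  Quinn Moore: $52.19
  Alice Wilson: $15.21

Top spender: Quinn Wilson ($466.54)

Quinn Wilson ($466.54)


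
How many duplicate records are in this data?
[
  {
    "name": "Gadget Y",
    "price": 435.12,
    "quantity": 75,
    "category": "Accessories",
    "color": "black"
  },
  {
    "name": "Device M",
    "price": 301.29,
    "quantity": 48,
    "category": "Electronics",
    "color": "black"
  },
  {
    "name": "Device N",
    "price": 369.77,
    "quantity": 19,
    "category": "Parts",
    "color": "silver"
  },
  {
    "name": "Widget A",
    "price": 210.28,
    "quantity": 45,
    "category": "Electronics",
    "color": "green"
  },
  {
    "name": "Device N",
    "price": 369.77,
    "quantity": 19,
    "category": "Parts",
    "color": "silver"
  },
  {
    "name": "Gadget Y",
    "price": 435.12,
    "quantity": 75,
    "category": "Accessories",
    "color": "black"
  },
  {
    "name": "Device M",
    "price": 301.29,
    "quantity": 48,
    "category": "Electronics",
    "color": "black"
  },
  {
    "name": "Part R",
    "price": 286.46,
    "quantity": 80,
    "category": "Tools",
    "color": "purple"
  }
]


Checking 8 records for duplicates:

  Row 1: Gadget Y ($435.12, qty 75)
  Row 2: Device M ($301.29, qty 48)
  Row 3: Device N ($369.77, qty 19)
  Row 4: Widget A ($210.28, qty 45)
  Row 5: Device N ($369.77, qty 19) <-- DUPLICATE
  Row 6: Gadget Y ($435.12, qty 75) <-- DUPLICATE
  Row 7: Device M ($301.29, qty 48) <-- DUPLICATE
  Row 8: Part R ($286.46, qty 80)

Duplicates found: 3
Unique records: 5

3 duplicates, 5 unique


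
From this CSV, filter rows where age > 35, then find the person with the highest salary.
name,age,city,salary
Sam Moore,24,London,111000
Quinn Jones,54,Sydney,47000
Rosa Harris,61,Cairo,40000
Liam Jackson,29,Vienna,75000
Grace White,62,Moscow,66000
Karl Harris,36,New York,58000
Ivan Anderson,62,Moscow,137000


Filter: age > 35
Sort by: salary (descending)

Filtered records (5):
  Ivan Anderson, age 62, salary $137000
  Grace White, age 62, salary $66000
  Karl Harris, age 36, salary $58000
  Quinn Jones, age 54, salary $47000
  Rosa Harris, age 61, salary $40000

Highest salary: Ivan Anderson ($137000)

Ivan Anderson


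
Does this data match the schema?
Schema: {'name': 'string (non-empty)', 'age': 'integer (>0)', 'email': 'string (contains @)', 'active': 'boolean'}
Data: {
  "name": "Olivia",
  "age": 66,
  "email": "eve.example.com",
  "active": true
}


Validating each field against schema:
  name: OK (non-empty string)
  age: OK (positive integer)
  email: FAIL ("eve.example.com" does not contain @)
  active: OK (boolean)

Result: INVALID (1 error: email)

INVALID (1 error: email)


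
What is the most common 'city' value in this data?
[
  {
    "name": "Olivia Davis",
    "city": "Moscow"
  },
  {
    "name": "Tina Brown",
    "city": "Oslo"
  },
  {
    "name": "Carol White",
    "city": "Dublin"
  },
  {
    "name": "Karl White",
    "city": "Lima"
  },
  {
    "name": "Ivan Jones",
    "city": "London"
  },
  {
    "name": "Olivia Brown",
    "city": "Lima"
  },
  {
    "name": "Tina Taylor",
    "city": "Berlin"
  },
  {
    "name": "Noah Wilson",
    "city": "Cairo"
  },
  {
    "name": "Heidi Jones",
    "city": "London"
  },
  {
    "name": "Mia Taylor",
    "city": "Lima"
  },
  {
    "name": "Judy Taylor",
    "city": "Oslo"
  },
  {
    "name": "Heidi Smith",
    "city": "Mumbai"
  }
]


Counting 'city' values across 12 records:

  Lima: 3 ###
  Oslo: 2 ##
  London: 2 ##
  Moscow: 1 #
  Dublin: 1 #
  Berlin: 1 #
  Cairo: 1 #
  Mumbai: 1 #

Most common: Lima (3 times)

Lima (3 times)


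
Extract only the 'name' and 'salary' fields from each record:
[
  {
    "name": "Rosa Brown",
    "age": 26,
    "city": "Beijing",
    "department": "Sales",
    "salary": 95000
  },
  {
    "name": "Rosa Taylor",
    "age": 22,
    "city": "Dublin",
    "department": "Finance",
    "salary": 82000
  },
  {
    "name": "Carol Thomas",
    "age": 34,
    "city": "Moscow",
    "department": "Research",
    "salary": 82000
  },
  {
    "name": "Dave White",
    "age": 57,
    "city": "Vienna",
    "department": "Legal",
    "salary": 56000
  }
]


Original: 4 records with fields: name, age, city, department, salary
Keep: ['name', 'salary']
Drop: ['age', 'city', 'department']
Result: 4 records, 2 fields each

[
  {
    "name": "Rosa Brown",
    "salary": 95000
  },
  {
    "name": "Rosa Taylor",
    "salary": 82000
  },
  {
    "name": "Carol Thomas",
    "salary": 82000
  },
  {
    "name": "Dave White",
    "salary": 56000
  }
]


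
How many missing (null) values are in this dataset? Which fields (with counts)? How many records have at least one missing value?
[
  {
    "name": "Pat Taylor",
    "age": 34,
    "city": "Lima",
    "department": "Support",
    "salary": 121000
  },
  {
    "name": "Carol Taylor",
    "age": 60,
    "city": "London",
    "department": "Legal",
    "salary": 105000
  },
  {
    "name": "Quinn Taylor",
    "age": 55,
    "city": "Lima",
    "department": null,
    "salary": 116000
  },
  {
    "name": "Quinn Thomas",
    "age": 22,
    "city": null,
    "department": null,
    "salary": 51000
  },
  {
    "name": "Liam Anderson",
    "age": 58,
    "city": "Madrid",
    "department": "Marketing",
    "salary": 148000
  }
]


Checking for missing (null) values in 5 records:

  Pat Taylor: complete
  Carol Taylor: complete
  Quinn Taylor: department
  Quinn Thomas: city, department
  Liam Anderson: complete

Per field:
  name: 0 missing
  age: 0 missing
  city: 1 missing
  department: 2 missing
  salary: 0 missing

Total missing values: 3
Records with any missing: 2

3 missing values (city: 1, department: 2); 2 incomplete records


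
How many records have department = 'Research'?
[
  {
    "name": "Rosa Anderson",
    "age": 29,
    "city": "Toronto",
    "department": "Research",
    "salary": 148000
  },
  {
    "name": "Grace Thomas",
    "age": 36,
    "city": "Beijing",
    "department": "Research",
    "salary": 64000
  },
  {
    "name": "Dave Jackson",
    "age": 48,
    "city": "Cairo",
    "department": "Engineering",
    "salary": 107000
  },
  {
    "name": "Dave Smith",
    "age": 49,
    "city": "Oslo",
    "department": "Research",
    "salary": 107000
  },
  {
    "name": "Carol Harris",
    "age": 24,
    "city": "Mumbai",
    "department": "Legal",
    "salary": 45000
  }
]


Data: 5 records
Condition: department = 'Research'

Checking each record:
  Rosa Anderson: Research MATCH
  Grace Thomas: Research MATCH
  Dave Jackson: Engineering
  Dave Smith: Research MATCH
  Carol Harris: Legal

Count: 3

3


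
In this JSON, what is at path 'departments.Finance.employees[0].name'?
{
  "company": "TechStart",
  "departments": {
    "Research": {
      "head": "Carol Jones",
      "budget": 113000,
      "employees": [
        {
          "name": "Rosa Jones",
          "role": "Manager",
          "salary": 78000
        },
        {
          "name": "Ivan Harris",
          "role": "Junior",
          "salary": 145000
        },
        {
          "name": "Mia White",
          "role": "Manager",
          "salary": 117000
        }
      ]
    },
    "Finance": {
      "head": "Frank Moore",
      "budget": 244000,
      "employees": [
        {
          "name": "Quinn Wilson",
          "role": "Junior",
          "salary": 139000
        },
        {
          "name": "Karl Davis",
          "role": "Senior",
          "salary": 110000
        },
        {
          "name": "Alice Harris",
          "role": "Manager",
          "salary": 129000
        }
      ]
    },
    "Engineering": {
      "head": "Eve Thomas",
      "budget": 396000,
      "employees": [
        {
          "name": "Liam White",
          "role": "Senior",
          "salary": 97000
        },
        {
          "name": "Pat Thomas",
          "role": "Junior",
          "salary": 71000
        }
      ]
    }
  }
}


Path: departments.Finance.employees[0].name

Navigate:
  -> departments
  -> Finance
  -> employees[0].name = 'Quinn Wilson'

Quinn Wilson


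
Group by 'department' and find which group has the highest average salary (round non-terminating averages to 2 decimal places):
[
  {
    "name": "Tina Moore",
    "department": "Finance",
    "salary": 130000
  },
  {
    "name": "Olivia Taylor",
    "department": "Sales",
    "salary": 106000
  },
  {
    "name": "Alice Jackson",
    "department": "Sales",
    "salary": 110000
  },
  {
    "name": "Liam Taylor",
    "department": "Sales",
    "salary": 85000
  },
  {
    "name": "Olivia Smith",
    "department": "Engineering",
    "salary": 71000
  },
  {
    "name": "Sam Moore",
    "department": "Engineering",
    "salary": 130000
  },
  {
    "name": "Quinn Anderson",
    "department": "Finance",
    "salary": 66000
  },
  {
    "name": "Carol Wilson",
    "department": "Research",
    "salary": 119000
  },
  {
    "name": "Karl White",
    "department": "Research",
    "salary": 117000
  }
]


Group by: department

Groups:
  Engineering: 2 people, avg salary = 201000/2 = $100500
  Finance: 2 people, avg salary = 196000/2 = $98000
  Research: 2 people, avg salary = 236000/2 = $118000
  Sales: 3 people, avg salary = 301000/3 ≈ $100333.33

Highest average salary: Research ($118000)

Research ($118000)


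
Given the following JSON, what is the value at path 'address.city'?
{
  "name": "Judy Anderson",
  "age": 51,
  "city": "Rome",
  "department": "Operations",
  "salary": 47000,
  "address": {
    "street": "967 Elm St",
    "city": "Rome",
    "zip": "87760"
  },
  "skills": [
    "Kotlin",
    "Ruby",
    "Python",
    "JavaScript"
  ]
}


Query: address.city
Path: address -> city
Value: Rome

Rome


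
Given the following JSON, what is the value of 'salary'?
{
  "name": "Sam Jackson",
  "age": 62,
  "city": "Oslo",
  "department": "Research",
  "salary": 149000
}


Looking up field 'salary'
Value: 149000

149000


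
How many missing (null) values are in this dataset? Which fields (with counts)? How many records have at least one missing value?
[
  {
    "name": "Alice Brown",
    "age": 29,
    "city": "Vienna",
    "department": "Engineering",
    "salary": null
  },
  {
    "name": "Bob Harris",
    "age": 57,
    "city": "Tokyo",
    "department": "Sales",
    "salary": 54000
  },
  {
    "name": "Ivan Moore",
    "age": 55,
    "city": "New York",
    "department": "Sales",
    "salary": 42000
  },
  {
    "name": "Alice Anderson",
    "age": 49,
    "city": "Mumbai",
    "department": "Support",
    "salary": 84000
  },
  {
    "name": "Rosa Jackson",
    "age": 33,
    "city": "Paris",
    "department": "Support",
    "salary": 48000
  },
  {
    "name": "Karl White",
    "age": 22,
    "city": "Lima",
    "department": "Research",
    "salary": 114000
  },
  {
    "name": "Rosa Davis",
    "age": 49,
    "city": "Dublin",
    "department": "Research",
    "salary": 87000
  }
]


Checking for missing (null) values in 7 records:

  Alice Brown: salary
  Bob Harris: complete
  Ivan Moore: complete
  Alice Anderson: complete
  Rosa Jackson: complete
  Karl White: complete
  Rosa Davis: complete

Per field:
  name: 0 missing
  age: 0 missing
  city: 0 missing
  department: 0 missing
  salary: 1 missing

Total missing values: 1
Records with any missing: 1

1 missing values (salary: 1); 1 incomplete records


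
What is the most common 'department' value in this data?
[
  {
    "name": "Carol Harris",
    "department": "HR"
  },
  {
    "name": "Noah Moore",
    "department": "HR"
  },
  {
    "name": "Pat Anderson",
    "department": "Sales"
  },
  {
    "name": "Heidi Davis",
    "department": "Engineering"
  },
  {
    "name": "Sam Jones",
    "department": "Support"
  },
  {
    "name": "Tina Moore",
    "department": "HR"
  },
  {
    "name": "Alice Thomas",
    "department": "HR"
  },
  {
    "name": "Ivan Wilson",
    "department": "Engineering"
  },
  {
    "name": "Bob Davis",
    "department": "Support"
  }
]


Counting 'department' values across 9 records:

  HR: 4 ####
  Engineering: 2 ##
  Support: 2 ##
  Sales: 1 #

Most common: HR (4 times)

HR (4 times)


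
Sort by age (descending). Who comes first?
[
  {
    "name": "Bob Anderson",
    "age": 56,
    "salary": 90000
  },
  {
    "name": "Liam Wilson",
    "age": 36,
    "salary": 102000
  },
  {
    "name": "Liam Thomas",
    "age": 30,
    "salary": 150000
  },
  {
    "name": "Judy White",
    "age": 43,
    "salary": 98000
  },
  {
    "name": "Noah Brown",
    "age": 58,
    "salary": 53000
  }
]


Sort by: age (descending)

Sorted order:
  1. Noah Brown (age = 58)
  2. Bob Anderson (age = 56)
  3. Judy White (age = 43)
  4. Liam Wilson (age = 36)
  5. Liam Thomas (age = 30)

First: Noah Brown

Noah Brown


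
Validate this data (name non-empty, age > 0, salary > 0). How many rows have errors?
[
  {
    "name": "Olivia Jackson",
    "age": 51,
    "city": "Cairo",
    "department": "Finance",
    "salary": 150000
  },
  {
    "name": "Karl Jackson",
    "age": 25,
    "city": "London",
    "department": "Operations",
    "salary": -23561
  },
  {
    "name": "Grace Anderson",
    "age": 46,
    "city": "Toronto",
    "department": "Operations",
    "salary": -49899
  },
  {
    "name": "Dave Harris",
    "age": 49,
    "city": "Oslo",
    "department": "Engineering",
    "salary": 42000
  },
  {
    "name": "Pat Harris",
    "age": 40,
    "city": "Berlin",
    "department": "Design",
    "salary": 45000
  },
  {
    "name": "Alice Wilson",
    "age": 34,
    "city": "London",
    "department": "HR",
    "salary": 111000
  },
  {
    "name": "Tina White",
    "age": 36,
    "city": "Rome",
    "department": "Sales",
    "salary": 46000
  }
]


Validating 7 records:
Rules: name non-empty, age > 0, salary > 0

  Row 1 (Olivia Jackson): OK
  Row 2 (Karl Jackson): negative salary: -23561
  Row 3 (Grace Anderson): negative salary: -49899
  Row 4 (Dave Harris): OK
  Row 5 (Pat Harris): OK
  Row 6 (Alice Wilson): OK
  Row 7 (Tina White): OK

Total errors: 2

2 errors
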